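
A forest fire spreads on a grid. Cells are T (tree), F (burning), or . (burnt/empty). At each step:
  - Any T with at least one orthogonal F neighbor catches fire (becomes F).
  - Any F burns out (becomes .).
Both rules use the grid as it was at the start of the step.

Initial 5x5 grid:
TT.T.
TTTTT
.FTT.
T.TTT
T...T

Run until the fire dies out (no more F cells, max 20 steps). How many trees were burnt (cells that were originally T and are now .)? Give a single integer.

Step 1: +2 fires, +1 burnt (F count now 2)
Step 2: +5 fires, +2 burnt (F count now 5)
Step 3: +3 fires, +5 burnt (F count now 3)
Step 4: +3 fires, +3 burnt (F count now 3)
Step 5: +1 fires, +3 burnt (F count now 1)
Step 6: +0 fires, +1 burnt (F count now 0)
Fire out after step 6
Initially T: 16, now '.': 23
Total burnt (originally-T cells now '.'): 14

Answer: 14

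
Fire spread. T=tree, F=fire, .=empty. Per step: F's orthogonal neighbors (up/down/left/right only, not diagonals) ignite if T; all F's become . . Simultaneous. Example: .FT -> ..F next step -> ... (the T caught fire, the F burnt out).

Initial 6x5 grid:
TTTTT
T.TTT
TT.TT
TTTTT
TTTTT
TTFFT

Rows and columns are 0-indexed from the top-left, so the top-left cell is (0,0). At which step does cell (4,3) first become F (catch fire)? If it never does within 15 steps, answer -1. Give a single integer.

Step 1: cell (4,3)='F' (+4 fires, +2 burnt)
  -> target ignites at step 1
Step 2: cell (4,3)='.' (+5 fires, +4 burnt)
Step 3: cell (4,3)='.' (+4 fires, +5 burnt)
Step 4: cell (4,3)='.' (+4 fires, +4 burnt)
Step 5: cell (4,3)='.' (+4 fires, +4 burnt)
Step 6: cell (4,3)='.' (+3 fires, +4 burnt)
Step 7: cell (4,3)='.' (+2 fires, +3 burnt)
Step 8: cell (4,3)='.' (+0 fires, +2 burnt)
  fire out at step 8

1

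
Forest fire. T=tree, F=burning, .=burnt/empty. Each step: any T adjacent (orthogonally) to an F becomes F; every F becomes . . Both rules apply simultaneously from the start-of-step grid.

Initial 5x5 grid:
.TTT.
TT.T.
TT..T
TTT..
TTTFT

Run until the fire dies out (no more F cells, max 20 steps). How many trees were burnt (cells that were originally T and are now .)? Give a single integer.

Answer: 15

Derivation:
Step 1: +2 fires, +1 burnt (F count now 2)
Step 2: +2 fires, +2 burnt (F count now 2)
Step 3: +2 fires, +2 burnt (F count now 2)
Step 4: +2 fires, +2 burnt (F count now 2)
Step 5: +2 fires, +2 burnt (F count now 2)
Step 6: +2 fires, +2 burnt (F count now 2)
Step 7: +1 fires, +2 burnt (F count now 1)
Step 8: +1 fires, +1 burnt (F count now 1)
Step 9: +1 fires, +1 burnt (F count now 1)
Step 10: +0 fires, +1 burnt (F count now 0)
Fire out after step 10
Initially T: 16, now '.': 24
Total burnt (originally-T cells now '.'): 15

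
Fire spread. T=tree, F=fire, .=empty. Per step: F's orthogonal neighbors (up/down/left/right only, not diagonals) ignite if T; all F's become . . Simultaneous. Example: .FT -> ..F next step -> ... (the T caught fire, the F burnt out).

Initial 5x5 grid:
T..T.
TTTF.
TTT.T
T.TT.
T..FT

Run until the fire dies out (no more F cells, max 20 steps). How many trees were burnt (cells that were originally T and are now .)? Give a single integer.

Answer: 13

Derivation:
Step 1: +4 fires, +2 burnt (F count now 4)
Step 2: +3 fires, +4 burnt (F count now 3)
Step 3: +2 fires, +3 burnt (F count now 2)
Step 4: +2 fires, +2 burnt (F count now 2)
Step 5: +1 fires, +2 burnt (F count now 1)
Step 6: +1 fires, +1 burnt (F count now 1)
Step 7: +0 fires, +1 burnt (F count now 0)
Fire out after step 7
Initially T: 14, now '.': 24
Total burnt (originally-T cells now '.'): 13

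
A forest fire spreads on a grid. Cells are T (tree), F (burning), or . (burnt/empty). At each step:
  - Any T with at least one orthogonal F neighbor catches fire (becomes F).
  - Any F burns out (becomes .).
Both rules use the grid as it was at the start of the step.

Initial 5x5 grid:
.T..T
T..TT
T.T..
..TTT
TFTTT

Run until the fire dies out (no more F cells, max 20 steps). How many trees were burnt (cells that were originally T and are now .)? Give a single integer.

Answer: 8

Derivation:
Step 1: +2 fires, +1 burnt (F count now 2)
Step 2: +2 fires, +2 burnt (F count now 2)
Step 3: +3 fires, +2 burnt (F count now 3)
Step 4: +1 fires, +3 burnt (F count now 1)
Step 5: +0 fires, +1 burnt (F count now 0)
Fire out after step 5
Initially T: 14, now '.': 19
Total burnt (originally-T cells now '.'): 8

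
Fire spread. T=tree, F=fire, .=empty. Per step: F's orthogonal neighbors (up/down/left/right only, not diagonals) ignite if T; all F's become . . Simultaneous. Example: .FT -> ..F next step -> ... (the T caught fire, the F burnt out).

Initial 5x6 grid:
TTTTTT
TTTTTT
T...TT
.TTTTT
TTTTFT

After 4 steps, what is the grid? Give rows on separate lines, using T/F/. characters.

Step 1: 3 trees catch fire, 1 burn out
  TTTTTT
  TTTTTT
  T...TT
  .TTTFT
  TTTF.F
Step 2: 4 trees catch fire, 3 burn out
  TTTTTT
  TTTTTT
  T...FT
  .TTF.F
  TTF...
Step 3: 4 trees catch fire, 4 burn out
  TTTTTT
  TTTTFT
  T....F
  .TF...
  TF....
Step 4: 5 trees catch fire, 4 burn out
  TTTTFT
  TTTF.F
  T.....
  .F....
  F.....

TTTTFT
TTTF.F
T.....
.F....
F.....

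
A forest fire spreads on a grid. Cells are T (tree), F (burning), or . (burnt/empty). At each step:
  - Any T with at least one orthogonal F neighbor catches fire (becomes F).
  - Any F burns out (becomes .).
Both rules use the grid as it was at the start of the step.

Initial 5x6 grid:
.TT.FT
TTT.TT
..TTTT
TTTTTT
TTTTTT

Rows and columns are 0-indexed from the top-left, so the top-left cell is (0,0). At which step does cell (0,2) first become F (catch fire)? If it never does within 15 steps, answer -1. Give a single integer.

Step 1: cell (0,2)='T' (+2 fires, +1 burnt)
Step 2: cell (0,2)='T' (+2 fires, +2 burnt)
Step 3: cell (0,2)='T' (+3 fires, +2 burnt)
Step 4: cell (0,2)='T' (+4 fires, +3 burnt)
Step 5: cell (0,2)='T' (+4 fires, +4 burnt)
Step 6: cell (0,2)='F' (+4 fires, +4 burnt)
  -> target ignites at step 6
Step 7: cell (0,2)='.' (+4 fires, +4 burnt)
Step 8: cell (0,2)='.' (+1 fires, +4 burnt)
Step 9: cell (0,2)='.' (+0 fires, +1 burnt)
  fire out at step 9

6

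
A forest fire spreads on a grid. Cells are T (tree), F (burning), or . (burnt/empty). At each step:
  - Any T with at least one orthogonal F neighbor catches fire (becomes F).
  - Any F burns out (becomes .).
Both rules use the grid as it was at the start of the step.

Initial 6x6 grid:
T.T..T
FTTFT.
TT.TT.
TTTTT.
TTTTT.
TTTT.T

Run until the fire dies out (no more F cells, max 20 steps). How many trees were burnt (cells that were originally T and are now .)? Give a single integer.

Answer: 23

Derivation:
Step 1: +6 fires, +2 burnt (F count now 6)
Step 2: +5 fires, +6 burnt (F count now 5)
Step 3: +5 fires, +5 burnt (F count now 5)
Step 4: +5 fires, +5 burnt (F count now 5)
Step 5: +2 fires, +5 burnt (F count now 2)
Step 6: +0 fires, +2 burnt (F count now 0)
Fire out after step 6
Initially T: 25, now '.': 34
Total burnt (originally-T cells now '.'): 23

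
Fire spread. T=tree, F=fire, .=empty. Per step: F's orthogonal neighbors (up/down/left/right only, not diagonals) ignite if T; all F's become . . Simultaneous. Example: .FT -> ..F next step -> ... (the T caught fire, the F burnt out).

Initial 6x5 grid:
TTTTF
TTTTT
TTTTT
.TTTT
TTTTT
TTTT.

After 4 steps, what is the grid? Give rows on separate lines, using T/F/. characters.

Step 1: 2 trees catch fire, 1 burn out
  TTTF.
  TTTTF
  TTTTT
  .TTTT
  TTTTT
  TTTT.
Step 2: 3 trees catch fire, 2 burn out
  TTF..
  TTTF.
  TTTTF
  .TTTT
  TTTTT
  TTTT.
Step 3: 4 trees catch fire, 3 burn out
  TF...
  TTF..
  TTTF.
  .TTTF
  TTTTT
  TTTT.
Step 4: 5 trees catch fire, 4 burn out
  F....
  TF...
  TTF..
  .TTF.
  TTTTF
  TTTT.

F....
TF...
TTF..
.TTF.
TTTTF
TTTT.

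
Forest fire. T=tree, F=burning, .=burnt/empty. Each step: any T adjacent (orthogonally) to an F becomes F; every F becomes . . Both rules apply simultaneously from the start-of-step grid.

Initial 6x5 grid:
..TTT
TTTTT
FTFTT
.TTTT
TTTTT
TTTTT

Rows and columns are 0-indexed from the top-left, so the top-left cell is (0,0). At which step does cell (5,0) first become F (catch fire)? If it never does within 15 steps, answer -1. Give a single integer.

Step 1: cell (5,0)='T' (+5 fires, +2 burnt)
Step 2: cell (5,0)='T' (+7 fires, +5 burnt)
Step 3: cell (5,0)='T' (+6 fires, +7 burnt)
Step 4: cell (5,0)='T' (+5 fires, +6 burnt)
Step 5: cell (5,0)='F' (+2 fires, +5 burnt)
  -> target ignites at step 5
Step 6: cell (5,0)='.' (+0 fires, +2 burnt)
  fire out at step 6

5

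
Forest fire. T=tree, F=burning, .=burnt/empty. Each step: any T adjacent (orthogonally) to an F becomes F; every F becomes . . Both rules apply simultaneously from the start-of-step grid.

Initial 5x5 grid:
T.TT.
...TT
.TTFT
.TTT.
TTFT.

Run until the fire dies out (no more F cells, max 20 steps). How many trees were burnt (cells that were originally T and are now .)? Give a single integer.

Step 1: +7 fires, +2 burnt (F count now 7)
Step 2: +5 fires, +7 burnt (F count now 5)
Step 3: +1 fires, +5 burnt (F count now 1)
Step 4: +0 fires, +1 burnt (F count now 0)
Fire out after step 4
Initially T: 14, now '.': 24
Total burnt (originally-T cells now '.'): 13

Answer: 13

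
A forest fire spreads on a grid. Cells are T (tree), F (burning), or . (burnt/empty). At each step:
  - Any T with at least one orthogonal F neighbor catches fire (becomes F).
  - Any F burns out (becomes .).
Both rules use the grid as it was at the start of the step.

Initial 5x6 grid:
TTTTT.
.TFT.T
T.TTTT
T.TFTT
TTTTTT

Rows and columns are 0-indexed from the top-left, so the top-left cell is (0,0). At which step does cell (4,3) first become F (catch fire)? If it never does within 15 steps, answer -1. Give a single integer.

Step 1: cell (4,3)='F' (+8 fires, +2 burnt)
  -> target ignites at step 1
Step 2: cell (4,3)='.' (+6 fires, +8 burnt)
Step 3: cell (4,3)='.' (+5 fires, +6 burnt)
Step 4: cell (4,3)='.' (+2 fires, +5 burnt)
Step 5: cell (4,3)='.' (+1 fires, +2 burnt)
Step 6: cell (4,3)='.' (+1 fires, +1 burnt)
Step 7: cell (4,3)='.' (+0 fires, +1 burnt)
  fire out at step 7

1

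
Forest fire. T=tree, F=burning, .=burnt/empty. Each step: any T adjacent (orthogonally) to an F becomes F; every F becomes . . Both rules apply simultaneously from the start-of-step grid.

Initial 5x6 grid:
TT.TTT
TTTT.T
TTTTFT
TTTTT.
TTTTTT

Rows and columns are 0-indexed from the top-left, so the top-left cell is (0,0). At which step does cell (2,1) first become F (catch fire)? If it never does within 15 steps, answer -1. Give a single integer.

Step 1: cell (2,1)='T' (+3 fires, +1 burnt)
Step 2: cell (2,1)='T' (+5 fires, +3 burnt)
Step 3: cell (2,1)='F' (+7 fires, +5 burnt)
  -> target ignites at step 3
Step 4: cell (2,1)='.' (+5 fires, +7 burnt)
Step 5: cell (2,1)='.' (+4 fires, +5 burnt)
Step 6: cell (2,1)='.' (+2 fires, +4 burnt)
Step 7: cell (2,1)='.' (+0 fires, +2 burnt)
  fire out at step 7

3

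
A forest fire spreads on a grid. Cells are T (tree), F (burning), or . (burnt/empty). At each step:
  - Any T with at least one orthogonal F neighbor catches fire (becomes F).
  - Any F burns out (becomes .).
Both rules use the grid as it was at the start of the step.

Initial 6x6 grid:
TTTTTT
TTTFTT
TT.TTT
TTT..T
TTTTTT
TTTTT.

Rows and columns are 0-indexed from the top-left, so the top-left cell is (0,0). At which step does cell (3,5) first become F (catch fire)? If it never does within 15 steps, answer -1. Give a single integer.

Step 1: cell (3,5)='T' (+4 fires, +1 burnt)
Step 2: cell (3,5)='T' (+5 fires, +4 burnt)
Step 3: cell (3,5)='T' (+5 fires, +5 burnt)
Step 4: cell (3,5)='F' (+4 fires, +5 burnt)
  -> target ignites at step 4
Step 5: cell (3,5)='.' (+4 fires, +4 burnt)
Step 6: cell (3,5)='.' (+4 fires, +4 burnt)
Step 7: cell (3,5)='.' (+4 fires, +4 burnt)
Step 8: cell (3,5)='.' (+1 fires, +4 burnt)
Step 9: cell (3,5)='.' (+0 fires, +1 burnt)
  fire out at step 9

4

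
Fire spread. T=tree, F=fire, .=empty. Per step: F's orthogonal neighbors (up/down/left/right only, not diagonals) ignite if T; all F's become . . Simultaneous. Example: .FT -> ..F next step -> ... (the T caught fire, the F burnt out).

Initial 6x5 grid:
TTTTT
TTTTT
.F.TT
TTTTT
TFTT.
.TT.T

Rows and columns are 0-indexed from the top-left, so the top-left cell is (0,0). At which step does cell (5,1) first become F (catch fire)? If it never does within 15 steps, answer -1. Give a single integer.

Step 1: cell (5,1)='F' (+5 fires, +2 burnt)
  -> target ignites at step 1
Step 2: cell (5,1)='.' (+7 fires, +5 burnt)
Step 3: cell (5,1)='.' (+4 fires, +7 burnt)
Step 4: cell (5,1)='.' (+4 fires, +4 burnt)
Step 5: cell (5,1)='.' (+2 fires, +4 burnt)
Step 6: cell (5,1)='.' (+0 fires, +2 burnt)
  fire out at step 6

1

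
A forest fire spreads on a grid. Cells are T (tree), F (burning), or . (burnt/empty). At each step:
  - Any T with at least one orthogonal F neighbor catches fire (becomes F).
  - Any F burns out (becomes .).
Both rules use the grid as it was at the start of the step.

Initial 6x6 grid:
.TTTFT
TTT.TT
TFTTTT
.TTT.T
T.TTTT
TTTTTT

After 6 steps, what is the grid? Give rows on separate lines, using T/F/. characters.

Step 1: 7 trees catch fire, 2 burn out
  .TTF.F
  TFT.FT
  F.FTTT
  .FTT.T
  T.TTTT
  TTTTTT
Step 2: 8 trees catch fire, 7 burn out
  .FF...
  F.F..F
  ...FFT
  ..FT.T
  T.TTTT
  TTTTTT
Step 3: 3 trees catch fire, 8 burn out
  ......
  ......
  .....F
  ...F.T
  T.FTTT
  TTTTTT
Step 4: 3 trees catch fire, 3 burn out
  ......
  ......
  ......
  .....F
  T..FTT
  TTFTTT
Step 5: 4 trees catch fire, 3 burn out
  ......
  ......
  ......
  ......
  T...FF
  TF.FTT
Step 6: 3 trees catch fire, 4 burn out
  ......
  ......
  ......
  ......
  T.....
  F...FF

......
......
......
......
T.....
F...FF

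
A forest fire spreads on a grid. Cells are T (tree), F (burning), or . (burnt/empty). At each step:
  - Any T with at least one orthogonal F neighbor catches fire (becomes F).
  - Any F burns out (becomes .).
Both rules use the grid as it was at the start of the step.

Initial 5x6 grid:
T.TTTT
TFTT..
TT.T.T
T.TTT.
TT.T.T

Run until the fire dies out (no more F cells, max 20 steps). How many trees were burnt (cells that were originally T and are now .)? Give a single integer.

Answer: 18

Derivation:
Step 1: +3 fires, +1 burnt (F count now 3)
Step 2: +4 fires, +3 burnt (F count now 4)
Step 3: +3 fires, +4 burnt (F count now 3)
Step 4: +3 fires, +3 burnt (F count now 3)
Step 5: +5 fires, +3 burnt (F count now 5)
Step 6: +0 fires, +5 burnt (F count now 0)
Fire out after step 6
Initially T: 20, now '.': 28
Total burnt (originally-T cells now '.'): 18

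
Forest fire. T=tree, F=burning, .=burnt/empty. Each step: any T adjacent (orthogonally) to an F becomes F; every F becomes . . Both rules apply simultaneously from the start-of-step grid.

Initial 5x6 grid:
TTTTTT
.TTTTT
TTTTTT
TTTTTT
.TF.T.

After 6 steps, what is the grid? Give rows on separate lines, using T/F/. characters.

Step 1: 2 trees catch fire, 1 burn out
  TTTTTT
  .TTTTT
  TTTTTT
  TTFTTT
  .F..T.
Step 2: 3 trees catch fire, 2 burn out
  TTTTTT
  .TTTTT
  TTFTTT
  TF.FTT
  ....T.
Step 3: 5 trees catch fire, 3 burn out
  TTTTTT
  .TFTTT
  TF.FTT
  F...FT
  ....T.
Step 4: 7 trees catch fire, 5 burn out
  TTFTTT
  .F.FTT
  F...FT
  .....F
  ....F.
Step 5: 4 trees catch fire, 7 burn out
  TF.FTT
  ....FT
  .....F
  ......
  ......
Step 6: 3 trees catch fire, 4 burn out
  F...FT
  .....F
  ......
  ......
  ......

F...FT
.....F
......
......
......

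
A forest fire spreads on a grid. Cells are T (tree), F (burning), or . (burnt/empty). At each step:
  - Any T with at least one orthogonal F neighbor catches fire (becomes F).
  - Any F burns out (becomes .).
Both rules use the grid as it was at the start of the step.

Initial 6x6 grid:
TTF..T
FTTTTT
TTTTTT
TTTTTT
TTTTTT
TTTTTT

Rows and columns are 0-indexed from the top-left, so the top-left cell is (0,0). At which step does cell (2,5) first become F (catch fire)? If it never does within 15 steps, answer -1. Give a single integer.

Step 1: cell (2,5)='T' (+5 fires, +2 burnt)
Step 2: cell (2,5)='T' (+4 fires, +5 burnt)
Step 3: cell (2,5)='T' (+5 fires, +4 burnt)
Step 4: cell (2,5)='T' (+6 fires, +5 burnt)
Step 5: cell (2,5)='F' (+6 fires, +6 burnt)
  -> target ignites at step 5
Step 6: cell (2,5)='.' (+3 fires, +6 burnt)
Step 7: cell (2,5)='.' (+2 fires, +3 burnt)
Step 8: cell (2,5)='.' (+1 fires, +2 burnt)
Step 9: cell (2,5)='.' (+0 fires, +1 burnt)
  fire out at step 9

5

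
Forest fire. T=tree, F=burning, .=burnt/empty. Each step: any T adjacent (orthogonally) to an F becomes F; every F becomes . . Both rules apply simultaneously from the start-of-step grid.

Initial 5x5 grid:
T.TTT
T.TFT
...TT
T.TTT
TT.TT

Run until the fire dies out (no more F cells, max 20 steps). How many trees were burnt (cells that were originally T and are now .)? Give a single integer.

Step 1: +4 fires, +1 burnt (F count now 4)
Step 2: +4 fires, +4 burnt (F count now 4)
Step 3: +3 fires, +4 burnt (F count now 3)
Step 4: +1 fires, +3 burnt (F count now 1)
Step 5: +0 fires, +1 burnt (F count now 0)
Fire out after step 5
Initially T: 17, now '.': 20
Total burnt (originally-T cells now '.'): 12

Answer: 12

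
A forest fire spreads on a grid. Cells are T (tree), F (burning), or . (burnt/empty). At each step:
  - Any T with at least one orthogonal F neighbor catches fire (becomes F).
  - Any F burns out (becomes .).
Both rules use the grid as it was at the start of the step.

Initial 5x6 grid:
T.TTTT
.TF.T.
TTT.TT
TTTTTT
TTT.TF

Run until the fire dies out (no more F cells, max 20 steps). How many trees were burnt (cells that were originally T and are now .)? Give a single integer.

Step 1: +5 fires, +2 burnt (F count now 5)
Step 2: +5 fires, +5 burnt (F count now 5)
Step 3: +6 fires, +5 burnt (F count now 6)
Step 4: +4 fires, +6 burnt (F count now 4)
Step 5: +1 fires, +4 burnt (F count now 1)
Step 6: +0 fires, +1 burnt (F count now 0)
Fire out after step 6
Initially T: 22, now '.': 29
Total burnt (originally-T cells now '.'): 21

Answer: 21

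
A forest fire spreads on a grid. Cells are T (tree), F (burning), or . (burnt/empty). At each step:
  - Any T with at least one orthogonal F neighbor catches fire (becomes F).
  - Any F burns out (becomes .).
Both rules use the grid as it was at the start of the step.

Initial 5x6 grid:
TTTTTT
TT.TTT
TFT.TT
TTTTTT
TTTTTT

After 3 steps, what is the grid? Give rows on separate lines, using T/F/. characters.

Step 1: 4 trees catch fire, 1 burn out
  TTTTTT
  TF.TTT
  F.F.TT
  TFTTTT
  TTTTTT
Step 2: 5 trees catch fire, 4 burn out
  TFTTTT
  F..TTT
  ....TT
  F.FTTT
  TFTTTT
Step 3: 5 trees catch fire, 5 burn out
  F.FTTT
  ...TTT
  ....TT
  ...FTT
  F.FTTT

F.FTTT
...TTT
....TT
...FTT
F.FTTT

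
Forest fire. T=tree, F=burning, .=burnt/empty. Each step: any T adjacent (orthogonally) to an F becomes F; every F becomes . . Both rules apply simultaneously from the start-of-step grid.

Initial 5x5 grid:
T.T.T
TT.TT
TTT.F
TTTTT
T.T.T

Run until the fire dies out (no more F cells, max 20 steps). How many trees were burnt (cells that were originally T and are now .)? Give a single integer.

Answer: 17

Derivation:
Step 1: +2 fires, +1 burnt (F count now 2)
Step 2: +4 fires, +2 burnt (F count now 4)
Step 3: +1 fires, +4 burnt (F count now 1)
Step 4: +3 fires, +1 burnt (F count now 3)
Step 5: +2 fires, +3 burnt (F count now 2)
Step 6: +3 fires, +2 burnt (F count now 3)
Step 7: +1 fires, +3 burnt (F count now 1)
Step 8: +1 fires, +1 burnt (F count now 1)
Step 9: +0 fires, +1 burnt (F count now 0)
Fire out after step 9
Initially T: 18, now '.': 24
Total burnt (originally-T cells now '.'): 17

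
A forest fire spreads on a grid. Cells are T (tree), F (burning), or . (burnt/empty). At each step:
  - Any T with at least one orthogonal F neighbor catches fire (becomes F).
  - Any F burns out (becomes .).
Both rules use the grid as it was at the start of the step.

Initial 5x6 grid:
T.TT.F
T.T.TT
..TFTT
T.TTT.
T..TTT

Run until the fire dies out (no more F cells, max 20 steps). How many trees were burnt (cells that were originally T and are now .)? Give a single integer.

Step 1: +4 fires, +2 burnt (F count now 4)
Step 2: +6 fires, +4 burnt (F count now 6)
Step 3: +2 fires, +6 burnt (F count now 2)
Step 4: +2 fires, +2 burnt (F count now 2)
Step 5: +0 fires, +2 burnt (F count now 0)
Fire out after step 5
Initially T: 18, now '.': 26
Total burnt (originally-T cells now '.'): 14

Answer: 14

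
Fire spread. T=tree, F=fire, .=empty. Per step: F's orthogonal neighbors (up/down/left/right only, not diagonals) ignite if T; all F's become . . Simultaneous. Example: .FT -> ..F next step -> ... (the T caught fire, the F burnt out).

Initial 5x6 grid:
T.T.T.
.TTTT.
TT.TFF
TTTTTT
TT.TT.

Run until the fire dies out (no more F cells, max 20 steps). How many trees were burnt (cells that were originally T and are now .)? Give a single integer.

Step 1: +4 fires, +2 burnt (F count now 4)
Step 2: +4 fires, +4 burnt (F count now 4)
Step 3: +3 fires, +4 burnt (F count now 3)
Step 4: +3 fires, +3 burnt (F count now 3)
Step 5: +3 fires, +3 burnt (F count now 3)
Step 6: +2 fires, +3 burnt (F count now 2)
Step 7: +0 fires, +2 burnt (F count now 0)
Fire out after step 7
Initially T: 20, now '.': 29
Total burnt (originally-T cells now '.'): 19

Answer: 19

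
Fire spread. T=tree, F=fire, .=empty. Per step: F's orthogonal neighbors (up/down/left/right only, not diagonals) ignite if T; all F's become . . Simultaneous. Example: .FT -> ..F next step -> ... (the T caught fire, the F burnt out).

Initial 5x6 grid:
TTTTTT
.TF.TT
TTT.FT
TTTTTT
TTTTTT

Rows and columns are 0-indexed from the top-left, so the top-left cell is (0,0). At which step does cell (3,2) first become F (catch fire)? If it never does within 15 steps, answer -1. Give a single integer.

Step 1: cell (3,2)='T' (+6 fires, +2 burnt)
Step 2: cell (3,2)='F' (+9 fires, +6 burnt)
  -> target ignites at step 2
Step 3: cell (3,2)='.' (+7 fires, +9 burnt)
Step 4: cell (3,2)='.' (+2 fires, +7 burnt)
Step 5: cell (3,2)='.' (+1 fires, +2 burnt)
Step 6: cell (3,2)='.' (+0 fires, +1 burnt)
  fire out at step 6

2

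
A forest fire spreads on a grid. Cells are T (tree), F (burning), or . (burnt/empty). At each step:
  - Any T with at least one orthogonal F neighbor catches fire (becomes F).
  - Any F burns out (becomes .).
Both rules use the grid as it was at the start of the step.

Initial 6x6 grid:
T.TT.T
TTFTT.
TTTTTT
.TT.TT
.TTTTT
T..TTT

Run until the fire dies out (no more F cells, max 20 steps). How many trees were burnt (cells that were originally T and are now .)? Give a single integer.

Step 1: +4 fires, +1 burnt (F count now 4)
Step 2: +6 fires, +4 burnt (F count now 6)
Step 3: +5 fires, +6 burnt (F count now 5)
Step 4: +4 fires, +5 burnt (F count now 4)
Step 5: +3 fires, +4 burnt (F count now 3)
Step 6: +2 fires, +3 burnt (F count now 2)
Step 7: +1 fires, +2 burnt (F count now 1)
Step 8: +0 fires, +1 burnt (F count now 0)
Fire out after step 8
Initially T: 27, now '.': 34
Total burnt (originally-T cells now '.'): 25

Answer: 25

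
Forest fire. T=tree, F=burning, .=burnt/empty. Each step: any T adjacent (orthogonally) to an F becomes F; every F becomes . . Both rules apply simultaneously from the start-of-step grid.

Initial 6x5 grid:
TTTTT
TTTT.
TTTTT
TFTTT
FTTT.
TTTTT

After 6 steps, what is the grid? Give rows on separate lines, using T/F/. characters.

Step 1: 5 trees catch fire, 2 burn out
  TTTTT
  TTTT.
  TFTTT
  F.FTT
  .FTT.
  FTTTT
Step 2: 6 trees catch fire, 5 burn out
  TTTTT
  TFTT.
  F.FTT
  ...FT
  ..FT.
  .FTTT
Step 3: 7 trees catch fire, 6 burn out
  TFTTT
  F.FT.
  ...FT
  ....F
  ...F.
  ..FTT
Step 4: 5 trees catch fire, 7 burn out
  F.FTT
  ...F.
  ....F
  .....
  .....
  ...FT
Step 5: 2 trees catch fire, 5 burn out
  ...FT
  .....
  .....
  .....
  .....
  ....F
Step 6: 1 trees catch fire, 2 burn out
  ....F
  .....
  .....
  .....
  .....
  .....

....F
.....
.....
.....
.....
.....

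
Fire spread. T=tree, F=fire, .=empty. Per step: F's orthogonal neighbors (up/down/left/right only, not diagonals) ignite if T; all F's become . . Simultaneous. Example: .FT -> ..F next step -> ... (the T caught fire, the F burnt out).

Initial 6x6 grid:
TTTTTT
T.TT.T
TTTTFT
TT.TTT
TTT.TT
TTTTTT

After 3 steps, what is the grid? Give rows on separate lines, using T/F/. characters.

Step 1: 3 trees catch fire, 1 burn out
  TTTTTT
  T.TT.T
  TTTF.F
  TT.TFT
  TTT.TT
  TTTTTT
Step 2: 6 trees catch fire, 3 burn out
  TTTTTT
  T.TF.F
  TTF...
  TT.F.F
  TTT.FT
  TTTTTT
Step 3: 6 trees catch fire, 6 burn out
  TTTFTF
  T.F...
  TF....
  TT....
  TTT..F
  TTTTFT

TTTFTF
T.F...
TF....
TT....
TTT..F
TTTTFT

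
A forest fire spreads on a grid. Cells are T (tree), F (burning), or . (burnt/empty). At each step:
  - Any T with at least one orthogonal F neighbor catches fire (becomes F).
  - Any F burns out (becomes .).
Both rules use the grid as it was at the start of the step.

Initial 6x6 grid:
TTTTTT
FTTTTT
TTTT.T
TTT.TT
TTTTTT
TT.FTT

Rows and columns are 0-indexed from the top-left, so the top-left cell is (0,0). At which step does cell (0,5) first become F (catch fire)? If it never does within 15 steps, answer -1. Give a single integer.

Step 1: cell (0,5)='T' (+5 fires, +2 burnt)
Step 2: cell (0,5)='T' (+7 fires, +5 burnt)
Step 3: cell (0,5)='T' (+9 fires, +7 burnt)
Step 4: cell (0,5)='T' (+6 fires, +9 burnt)
Step 5: cell (0,5)='T' (+3 fires, +6 burnt)
Step 6: cell (0,5)='F' (+1 fires, +3 burnt)
  -> target ignites at step 6
Step 7: cell (0,5)='.' (+0 fires, +1 burnt)
  fire out at step 7

6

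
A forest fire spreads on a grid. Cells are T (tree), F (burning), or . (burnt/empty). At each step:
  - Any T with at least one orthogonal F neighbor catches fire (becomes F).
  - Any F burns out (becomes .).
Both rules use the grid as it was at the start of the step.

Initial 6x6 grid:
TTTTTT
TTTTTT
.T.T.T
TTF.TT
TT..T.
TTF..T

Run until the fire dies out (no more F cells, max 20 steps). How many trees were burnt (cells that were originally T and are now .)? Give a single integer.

Answer: 24

Derivation:
Step 1: +2 fires, +2 burnt (F count now 2)
Step 2: +4 fires, +2 burnt (F count now 4)
Step 3: +2 fires, +4 burnt (F count now 2)
Step 4: +3 fires, +2 burnt (F count now 3)
Step 5: +3 fires, +3 burnt (F count now 3)
Step 6: +3 fires, +3 burnt (F count now 3)
Step 7: +2 fires, +3 burnt (F count now 2)
Step 8: +2 fires, +2 burnt (F count now 2)
Step 9: +1 fires, +2 burnt (F count now 1)
Step 10: +1 fires, +1 burnt (F count now 1)
Step 11: +1 fires, +1 burnt (F count now 1)
Step 12: +0 fires, +1 burnt (F count now 0)
Fire out after step 12
Initially T: 25, now '.': 35
Total burnt (originally-T cells now '.'): 24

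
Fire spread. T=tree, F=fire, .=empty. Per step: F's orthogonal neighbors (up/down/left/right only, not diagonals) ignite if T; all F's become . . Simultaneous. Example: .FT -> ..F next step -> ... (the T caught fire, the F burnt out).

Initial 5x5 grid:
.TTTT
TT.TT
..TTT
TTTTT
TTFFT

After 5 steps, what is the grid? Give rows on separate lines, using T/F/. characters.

Step 1: 4 trees catch fire, 2 burn out
  .TTTT
  TT.TT
  ..TTT
  TTFFT
  TF..F
Step 2: 5 trees catch fire, 4 burn out
  .TTTT
  TT.TT
  ..FFT
  TF..F
  F....
Step 3: 3 trees catch fire, 5 burn out
  .TTTT
  TT.FT
  ....F
  F....
  .....
Step 4: 2 trees catch fire, 3 burn out
  .TTFT
  TT..F
  .....
  .....
  .....
Step 5: 2 trees catch fire, 2 burn out
  .TF.F
  TT...
  .....
  .....
  .....

.TF.F
TT...
.....
.....
.....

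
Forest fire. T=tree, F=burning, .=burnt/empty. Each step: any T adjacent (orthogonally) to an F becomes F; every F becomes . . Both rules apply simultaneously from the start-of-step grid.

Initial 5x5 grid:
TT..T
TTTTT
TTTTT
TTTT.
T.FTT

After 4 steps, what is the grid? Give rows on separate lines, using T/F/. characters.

Step 1: 2 trees catch fire, 1 burn out
  TT..T
  TTTTT
  TTTTT
  TTFT.
  T..FT
Step 2: 4 trees catch fire, 2 burn out
  TT..T
  TTTTT
  TTFTT
  TF.F.
  T...F
Step 3: 4 trees catch fire, 4 burn out
  TT..T
  TTFTT
  TF.FT
  F....
  T....
Step 4: 5 trees catch fire, 4 burn out
  TT..T
  TF.FT
  F...F
  .....
  F....

TT..T
TF.FT
F...F
.....
F....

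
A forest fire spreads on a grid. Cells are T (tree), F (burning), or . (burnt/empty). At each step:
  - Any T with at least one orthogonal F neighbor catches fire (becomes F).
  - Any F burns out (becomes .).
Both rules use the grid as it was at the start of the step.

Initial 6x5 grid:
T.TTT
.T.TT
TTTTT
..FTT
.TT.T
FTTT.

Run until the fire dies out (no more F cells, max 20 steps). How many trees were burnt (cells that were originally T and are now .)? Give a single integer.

Answer: 19

Derivation:
Step 1: +4 fires, +2 burnt (F count now 4)
Step 2: +5 fires, +4 burnt (F count now 5)
Step 3: +6 fires, +5 burnt (F count now 6)
Step 4: +2 fires, +6 burnt (F count now 2)
Step 5: +2 fires, +2 burnt (F count now 2)
Step 6: +0 fires, +2 burnt (F count now 0)
Fire out after step 6
Initially T: 20, now '.': 29
Total burnt (originally-T cells now '.'): 19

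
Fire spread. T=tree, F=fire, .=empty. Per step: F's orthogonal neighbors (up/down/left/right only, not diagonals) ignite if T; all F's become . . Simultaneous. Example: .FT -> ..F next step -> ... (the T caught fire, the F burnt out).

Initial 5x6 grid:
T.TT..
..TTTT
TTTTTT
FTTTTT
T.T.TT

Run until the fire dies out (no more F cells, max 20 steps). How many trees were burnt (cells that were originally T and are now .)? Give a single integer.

Step 1: +3 fires, +1 burnt (F count now 3)
Step 2: +2 fires, +3 burnt (F count now 2)
Step 3: +3 fires, +2 burnt (F count now 3)
Step 4: +3 fires, +3 burnt (F count now 3)
Step 5: +5 fires, +3 burnt (F count now 5)
Step 6: +4 fires, +5 burnt (F count now 4)
Step 7: +1 fires, +4 burnt (F count now 1)
Step 8: +0 fires, +1 burnt (F count now 0)
Fire out after step 8
Initially T: 22, now '.': 29
Total burnt (originally-T cells now '.'): 21

Answer: 21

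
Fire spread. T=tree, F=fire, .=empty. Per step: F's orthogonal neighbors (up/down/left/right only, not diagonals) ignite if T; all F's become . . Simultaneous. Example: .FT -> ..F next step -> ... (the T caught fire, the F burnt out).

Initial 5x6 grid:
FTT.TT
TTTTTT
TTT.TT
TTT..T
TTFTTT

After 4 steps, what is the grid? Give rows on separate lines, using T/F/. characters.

Step 1: 5 trees catch fire, 2 burn out
  .FT.TT
  FTTTTT
  TTT.TT
  TTF..T
  TF.FTT
Step 2: 7 trees catch fire, 5 burn out
  ..F.TT
  .FTTTT
  FTF.TT
  TF...T
  F...FT
Step 3: 4 trees catch fire, 7 burn out
  ....TT
  ..FTTT
  .F..TT
  F....T
  .....F
Step 4: 2 trees catch fire, 4 burn out
  ....TT
  ...FTT
  ....TT
  .....F
  ......

....TT
...FTT
....TT
.....F
......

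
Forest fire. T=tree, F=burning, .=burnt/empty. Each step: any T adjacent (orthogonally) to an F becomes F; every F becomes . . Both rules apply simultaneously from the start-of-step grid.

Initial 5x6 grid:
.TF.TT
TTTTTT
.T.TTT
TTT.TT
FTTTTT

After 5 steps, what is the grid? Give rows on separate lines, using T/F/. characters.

Step 1: 4 trees catch fire, 2 burn out
  .F..TT
  TTFTTT
  .T.TTT
  FTT.TT
  .FTTTT
Step 2: 4 trees catch fire, 4 burn out
  ....TT
  TF.FTT
  .T.TTT
  .FT.TT
  ..FTTT
Step 3: 6 trees catch fire, 4 burn out
  ....TT
  F...FT
  .F.FTT
  ..F.TT
  ...FTT
Step 4: 4 trees catch fire, 6 burn out
  ....FT
  .....F
  ....FT
  ....TT
  ....FT
Step 5: 4 trees catch fire, 4 burn out
  .....F
  ......
  .....F
  ....FT
  .....F

.....F
......
.....F
....FT
.....F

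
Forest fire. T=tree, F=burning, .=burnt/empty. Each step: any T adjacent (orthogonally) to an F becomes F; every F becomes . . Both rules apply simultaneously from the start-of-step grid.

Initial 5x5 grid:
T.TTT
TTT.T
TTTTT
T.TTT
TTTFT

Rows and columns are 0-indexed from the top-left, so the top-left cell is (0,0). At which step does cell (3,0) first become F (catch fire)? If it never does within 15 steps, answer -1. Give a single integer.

Step 1: cell (3,0)='T' (+3 fires, +1 burnt)
Step 2: cell (3,0)='T' (+4 fires, +3 burnt)
Step 3: cell (3,0)='T' (+3 fires, +4 burnt)
Step 4: cell (3,0)='F' (+4 fires, +3 burnt)
  -> target ignites at step 4
Step 5: cell (3,0)='.' (+4 fires, +4 burnt)
Step 6: cell (3,0)='.' (+2 fires, +4 burnt)
Step 7: cell (3,0)='.' (+1 fires, +2 burnt)
Step 8: cell (3,0)='.' (+0 fires, +1 burnt)
  fire out at step 8

4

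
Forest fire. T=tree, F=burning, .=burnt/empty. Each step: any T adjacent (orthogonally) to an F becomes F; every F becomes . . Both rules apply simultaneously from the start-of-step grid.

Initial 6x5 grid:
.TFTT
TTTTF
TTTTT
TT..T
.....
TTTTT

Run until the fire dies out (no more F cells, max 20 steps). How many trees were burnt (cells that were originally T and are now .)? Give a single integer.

Step 1: +6 fires, +2 burnt (F count now 6)
Step 2: +4 fires, +6 burnt (F count now 4)
Step 3: +2 fires, +4 burnt (F count now 2)
Step 4: +2 fires, +2 burnt (F count now 2)
Step 5: +1 fires, +2 burnt (F count now 1)
Step 6: +0 fires, +1 burnt (F count now 0)
Fire out after step 6
Initially T: 20, now '.': 25
Total burnt (originally-T cells now '.'): 15

Answer: 15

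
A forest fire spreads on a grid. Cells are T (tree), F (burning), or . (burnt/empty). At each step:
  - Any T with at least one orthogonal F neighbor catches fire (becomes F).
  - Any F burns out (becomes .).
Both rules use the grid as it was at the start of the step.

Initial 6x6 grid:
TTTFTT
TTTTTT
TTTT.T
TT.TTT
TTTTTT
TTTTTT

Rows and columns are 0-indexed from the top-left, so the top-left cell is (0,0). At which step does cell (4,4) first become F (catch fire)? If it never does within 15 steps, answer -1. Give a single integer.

Step 1: cell (4,4)='T' (+3 fires, +1 burnt)
Step 2: cell (4,4)='T' (+5 fires, +3 burnt)
Step 3: cell (4,4)='T' (+5 fires, +5 burnt)
Step 4: cell (4,4)='T' (+5 fires, +5 burnt)
Step 5: cell (4,4)='F' (+6 fires, +5 burnt)
  -> target ignites at step 5
Step 6: cell (4,4)='.' (+5 fires, +6 burnt)
Step 7: cell (4,4)='.' (+3 fires, +5 burnt)
Step 8: cell (4,4)='.' (+1 fires, +3 burnt)
Step 9: cell (4,4)='.' (+0 fires, +1 burnt)
  fire out at step 9

5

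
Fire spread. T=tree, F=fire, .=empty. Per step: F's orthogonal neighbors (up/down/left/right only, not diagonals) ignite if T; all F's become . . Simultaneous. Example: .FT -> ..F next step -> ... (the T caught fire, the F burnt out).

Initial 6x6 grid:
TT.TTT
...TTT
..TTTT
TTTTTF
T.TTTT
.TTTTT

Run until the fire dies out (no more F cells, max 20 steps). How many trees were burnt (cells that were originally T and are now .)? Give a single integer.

Answer: 25

Derivation:
Step 1: +3 fires, +1 burnt (F count now 3)
Step 2: +5 fires, +3 burnt (F count now 5)
Step 3: +6 fires, +5 burnt (F count now 6)
Step 4: +6 fires, +6 burnt (F count now 6)
Step 5: +3 fires, +6 burnt (F count now 3)
Step 6: +2 fires, +3 burnt (F count now 2)
Step 7: +0 fires, +2 burnt (F count now 0)
Fire out after step 7
Initially T: 27, now '.': 34
Total burnt (originally-T cells now '.'): 25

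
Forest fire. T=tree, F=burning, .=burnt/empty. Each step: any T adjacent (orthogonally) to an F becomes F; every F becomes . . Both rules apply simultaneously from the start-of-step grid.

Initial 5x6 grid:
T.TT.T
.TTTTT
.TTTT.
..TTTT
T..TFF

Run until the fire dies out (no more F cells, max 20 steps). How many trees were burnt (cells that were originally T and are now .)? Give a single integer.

Step 1: +3 fires, +2 burnt (F count now 3)
Step 2: +2 fires, +3 burnt (F count now 2)
Step 3: +3 fires, +2 burnt (F count now 3)
Step 4: +3 fires, +3 burnt (F count now 3)
Step 5: +4 fires, +3 burnt (F count now 4)
Step 6: +2 fires, +4 burnt (F count now 2)
Step 7: +0 fires, +2 burnt (F count now 0)
Fire out after step 7
Initially T: 19, now '.': 28
Total burnt (originally-T cells now '.'): 17

Answer: 17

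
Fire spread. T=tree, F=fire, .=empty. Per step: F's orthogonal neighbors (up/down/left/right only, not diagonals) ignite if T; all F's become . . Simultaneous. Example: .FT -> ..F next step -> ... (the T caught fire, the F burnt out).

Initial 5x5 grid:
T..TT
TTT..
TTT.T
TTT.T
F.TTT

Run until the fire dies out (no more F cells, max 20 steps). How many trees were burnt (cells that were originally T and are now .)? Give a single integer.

Step 1: +1 fires, +1 burnt (F count now 1)
Step 2: +2 fires, +1 burnt (F count now 2)
Step 3: +3 fires, +2 burnt (F count now 3)
Step 4: +4 fires, +3 burnt (F count now 4)
Step 5: +2 fires, +4 burnt (F count now 2)
Step 6: +1 fires, +2 burnt (F count now 1)
Step 7: +1 fires, +1 burnt (F count now 1)
Step 8: +1 fires, +1 burnt (F count now 1)
Step 9: +0 fires, +1 burnt (F count now 0)
Fire out after step 9
Initially T: 17, now '.': 23
Total burnt (originally-T cells now '.'): 15

Answer: 15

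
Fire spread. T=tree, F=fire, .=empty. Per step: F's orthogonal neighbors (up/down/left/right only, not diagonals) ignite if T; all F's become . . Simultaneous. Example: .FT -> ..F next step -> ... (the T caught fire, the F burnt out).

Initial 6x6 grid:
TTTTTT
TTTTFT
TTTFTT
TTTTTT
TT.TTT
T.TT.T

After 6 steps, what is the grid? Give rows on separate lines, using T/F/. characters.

Step 1: 6 trees catch fire, 2 burn out
  TTTTFT
  TTTF.F
  TTF.FT
  TTTFTT
  TT.TTT
  T.TT.T
Step 2: 8 trees catch fire, 6 burn out
  TTTF.F
  TTF...
  TF...F
  TTF.FT
  TT.FTT
  T.TT.T
Step 3: 7 trees catch fire, 8 burn out
  TTF...
  TF....
  F.....
  TF...F
  TT..FT
  T.TF.T
Step 4: 6 trees catch fire, 7 burn out
  TF....
  F.....
  ......
  F.....
  TF...F
  T.F..T
Step 5: 3 trees catch fire, 6 burn out
  F.....
  ......
  ......
  ......
  F.....
  T....F
Step 6: 1 trees catch fire, 3 burn out
  ......
  ......
  ......
  ......
  ......
  F.....

......
......
......
......
......
F.....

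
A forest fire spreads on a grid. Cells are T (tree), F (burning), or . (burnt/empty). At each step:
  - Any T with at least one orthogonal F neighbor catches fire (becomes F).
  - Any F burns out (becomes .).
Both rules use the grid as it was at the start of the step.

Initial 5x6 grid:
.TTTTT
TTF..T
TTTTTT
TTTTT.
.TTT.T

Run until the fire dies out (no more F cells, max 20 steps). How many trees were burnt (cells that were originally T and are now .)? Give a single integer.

Answer: 22

Derivation:
Step 1: +3 fires, +1 burnt (F count now 3)
Step 2: +6 fires, +3 burnt (F count now 6)
Step 3: +6 fires, +6 burnt (F count now 6)
Step 4: +6 fires, +6 burnt (F count now 6)
Step 5: +1 fires, +6 burnt (F count now 1)
Step 6: +0 fires, +1 burnt (F count now 0)
Fire out after step 6
Initially T: 23, now '.': 29
Total burnt (originally-T cells now '.'): 22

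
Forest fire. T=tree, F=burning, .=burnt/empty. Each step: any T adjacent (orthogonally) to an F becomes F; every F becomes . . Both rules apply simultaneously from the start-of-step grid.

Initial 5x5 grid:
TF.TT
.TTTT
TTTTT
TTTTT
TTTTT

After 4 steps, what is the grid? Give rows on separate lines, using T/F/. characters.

Step 1: 2 trees catch fire, 1 burn out
  F..TT
  .FTTT
  TTTTT
  TTTTT
  TTTTT
Step 2: 2 trees catch fire, 2 burn out
  ...TT
  ..FTT
  TFTTT
  TTTTT
  TTTTT
Step 3: 4 trees catch fire, 2 burn out
  ...TT
  ...FT
  F.FTT
  TFTTT
  TTTTT
Step 4: 6 trees catch fire, 4 burn out
  ...FT
  ....F
  ...FT
  F.FTT
  TFTTT

...FT
....F
...FT
F.FTT
TFTTT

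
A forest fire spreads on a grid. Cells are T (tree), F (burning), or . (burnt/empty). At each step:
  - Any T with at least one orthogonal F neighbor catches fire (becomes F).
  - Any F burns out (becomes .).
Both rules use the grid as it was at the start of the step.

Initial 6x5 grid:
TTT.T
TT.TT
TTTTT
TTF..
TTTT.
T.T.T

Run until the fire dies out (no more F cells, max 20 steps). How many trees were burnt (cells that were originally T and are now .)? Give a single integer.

Step 1: +3 fires, +1 burnt (F count now 3)
Step 2: +6 fires, +3 burnt (F count now 6)
Step 3: +5 fires, +6 burnt (F count now 5)
Step 4: +4 fires, +5 burnt (F count now 4)
Step 5: +3 fires, +4 burnt (F count now 3)
Step 6: +0 fires, +3 burnt (F count now 0)
Fire out after step 6
Initially T: 22, now '.': 29
Total burnt (originally-T cells now '.'): 21

Answer: 21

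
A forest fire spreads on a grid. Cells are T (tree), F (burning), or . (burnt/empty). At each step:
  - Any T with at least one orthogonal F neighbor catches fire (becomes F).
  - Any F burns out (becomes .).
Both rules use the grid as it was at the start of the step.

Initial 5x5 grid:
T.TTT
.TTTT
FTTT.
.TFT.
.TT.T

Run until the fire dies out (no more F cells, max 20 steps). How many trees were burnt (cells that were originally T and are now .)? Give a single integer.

Step 1: +5 fires, +2 burnt (F count now 5)
Step 2: +4 fires, +5 burnt (F count now 4)
Step 3: +2 fires, +4 burnt (F count now 2)
Step 4: +2 fires, +2 burnt (F count now 2)
Step 5: +1 fires, +2 burnt (F count now 1)
Step 6: +0 fires, +1 burnt (F count now 0)
Fire out after step 6
Initially T: 16, now '.': 23
Total burnt (originally-T cells now '.'): 14

Answer: 14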